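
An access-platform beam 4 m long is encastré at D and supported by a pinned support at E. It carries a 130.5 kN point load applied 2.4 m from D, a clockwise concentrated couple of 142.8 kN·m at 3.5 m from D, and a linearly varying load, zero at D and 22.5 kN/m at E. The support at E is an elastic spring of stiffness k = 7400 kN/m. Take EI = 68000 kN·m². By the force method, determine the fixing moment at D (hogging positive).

Take the reaction at E as the redundant and release it; the primary structure is a cantilever fixed at D.
Downward deflection at the released point E due to the loads:
  point load 130.5 at a = 2.4: Pa²(3L − a)/(6EI) = 1203/EI
  clockwise couple 142.8 at a = 3.5: M₀a(2L − a)/(2EI) = 1125/EI
  triangular load, peak 22.5 at the free end: 11w₀L⁴/(120EI) = 528/EI
  δ_0 = 2855/EI
Flexibility coefficient — unit upward force at E: δ_{EE} = L³/(3EI) = 21.33/EI.
With EI = 68000 kN·m²: δ_0 = 0.041989 m and δ_{EE} = 0.000314 m/kN.
Compatibility — the spring shortens by R_E/k under the reaction it provides: δ_0 − R_E·δ_{EE} = R_E/k. With 1/k = 0.000135 m/kN, R_E = δ_0 / (δ_{EE} + 1/k) = 0.041989 / (0.000314 + 0.000135) = 93.55 kN.
Moment equilibrium about D: M_D = Σ(load moments about D) − R_E·L = 576 − 93.55×4 = 201.8 kN·m.

M_D = 201.8 kN·m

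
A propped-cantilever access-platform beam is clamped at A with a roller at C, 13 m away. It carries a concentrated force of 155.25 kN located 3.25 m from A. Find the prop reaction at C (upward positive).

R_C = 13.34 kN

Release the roller at C. Primary structure: cantilever fixed at A.
Primary-structure tip deflection at C by superposition:
  point load 155.25 at a = 3.25: Pa²(3L − a)/(6EI) = 9771/EI
Tip deflection under a unit load at C: L³/(3EI) = 732.3/EI.
Compatibility at C: δ_0 − R_C·δ_{CC} = 0, so R_C = 9771/732.3 = 13.34 kN.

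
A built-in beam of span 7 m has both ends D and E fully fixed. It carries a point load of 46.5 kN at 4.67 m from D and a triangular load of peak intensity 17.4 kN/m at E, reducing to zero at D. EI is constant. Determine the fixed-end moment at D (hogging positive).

Release both end moments; the primary structure is a simply-supported span DE with redundants M_D and M_E.
Simple-span end rotations at D and E under the given loads:
  at D: point load 46.5 at a = 4.67: Pab(L + b)/(6LEI) = 112.4/EI
  at E: point load 46.5 at a = 4.67: Pab(L + a)/(6LEI) = 140.6/EI
  at D: triangular load, peak 17.4: 7w₀L³/(360EI) = 116/EI
  at E: triangular load, peak 17.4: w₀L³/(45EI) = 132.6/EI
  θ_D0 = 228.4/EI,  θ_E0 = 273.2/EI
Flexibility coefficients: a unit moment at one end gives L/(3EI) there and L/(6EI) at the far end, so f₁₁ = f₂₂ = 2.333/EI and f₁₂ = f₂₁ = 1.167/EI.
Compatibility — zero rotation at each built-in end:
  2.333 M_D + 1.167 M_E = 228.4
  1.167 M_D + 2.333 M_E = 273.2
Solving the pair gives M_D = 52.48 kN·m and M_E = 90.85 kN·m (hogging).

M_D = 52.48 kN·m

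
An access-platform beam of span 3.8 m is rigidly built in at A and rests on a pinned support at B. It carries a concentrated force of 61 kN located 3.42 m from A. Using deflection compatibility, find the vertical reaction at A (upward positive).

R_A = 9.12 kN

Remove the prop at B; the released (primary) structure is a cantilever built in at A.
Free-end deflection of the primary structure under the applied loading (downward +):
  point load 61 at a = 3.42: Pa²(3L − a)/(6EI) = 948.9/EI
Flexibility coefficient — unit upward force at B: δ_{BB} = L³/(3EI) = 18.29/EI.
The prop prevents deflection at B: R_B = δ_0/δ_{BB} = 948.9/18.29 = 51.88 kN.
Vertical equilibrium: R_A = ΣP − R_B = 61 − 51.88 = 9.12 kN.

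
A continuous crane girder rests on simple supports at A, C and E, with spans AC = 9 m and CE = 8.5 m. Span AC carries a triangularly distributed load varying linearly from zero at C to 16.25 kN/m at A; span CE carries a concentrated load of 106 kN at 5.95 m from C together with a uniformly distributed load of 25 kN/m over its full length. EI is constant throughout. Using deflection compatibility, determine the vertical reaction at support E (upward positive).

R_E = 155.9 kN

Take M_C as the redundant. Released structure: two simple spans AC and CE with a hinge at C.
Discontinuity in slope at C on the released structure — sum the simple-span end rotations:
  span AC: triangular load, peak 16.25: 7w₀L³/(360EI) = 230.3/EI
  span CE: point load 106 at a = 5.95: Pab(L + b)/(6LEI) = 348.5/EI
  span CE: UDL 25: wL³/(24EI) = 639.7/EI
  relative rotation θ_0 = (230.3 + 988.2)/EI = 1219/EI
A unit hogging moment at C produces rotation L₁/(3EI) + L₂/(3EI) = 5.833/EI.
Slope continuity at C: θ_0 = M_C·5.833/EI, so M_C = 1219/5.833 = 208.9 kN·m (hogging).
Span CE, ΣM about E: R_C^{CE}·8.5 = 1173 + 208.9, so R_C^{CE} = 162.6 kN and R_E = 318.5 − 162.6 = 155.9 kN.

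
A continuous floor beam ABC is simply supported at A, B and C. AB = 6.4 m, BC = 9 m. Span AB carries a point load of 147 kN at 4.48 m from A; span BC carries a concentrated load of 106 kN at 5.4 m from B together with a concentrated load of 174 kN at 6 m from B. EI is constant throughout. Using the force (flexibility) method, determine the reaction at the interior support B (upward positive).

R_B = 283.3 kN

Insert a hinge at B; M_B is the redundant, and each span becomes simply supported.
End slopes at the hinge B, treating each span as simply supported:
  span AB: point load 147 at a = 4.48: Pab(L + a)/(6LEI) = 358.3/EI
  span BC: point load 106 at a = 5.4: Pab(L + b)/(6LEI) = 480.8/EI
  span BC: point load 174 at a = 6: Pab(L + b)/(6LEI) = 696/EI
  relative rotation θ_0 = (358.3 + 1177)/EI = 1535/EI
A unit hogging moment at B produces rotation L₁/(3EI) + L₂/(3EI) = 5.133/EI.
Slope continuity at B: θ_0 = M_B·5.133/EI, so M_B = 1535/5.133 = 299 kN·m (hogging).
Span AB, ΣM about A with M_B applied at B: R_B^{AB}·6.4 = 658.6 + 299, so R_B^{AB} = 149.6 kN and R_A = 147 − 149.6 = -2.625 kN.
Span BC, ΣM about C: R_B^{BC}·9 = 903.6 + 299, so R_B^{BC} = 133.6 kN and R_C = 280 − 133.6 = 146.4 kN.
R_B = 149.6 + 133.6 = 283.3 kN.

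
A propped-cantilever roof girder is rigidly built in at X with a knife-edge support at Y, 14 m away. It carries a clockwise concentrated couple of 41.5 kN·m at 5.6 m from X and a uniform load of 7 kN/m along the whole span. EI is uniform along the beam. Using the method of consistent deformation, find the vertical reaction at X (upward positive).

R_X = 58.4 kN

Remove the prop at Y; the released (primary) structure is a cantilever built in at X.
Free-end deflection of the primary structure under the applied loading (downward +):
  clockwise couple 41.5 at a = 5.6: M₀a(2L − a)/(2EI) = 2603/EI
  UDL 7: wL⁴/(8EI) = 33614/EI
  δ_0 = 36217/EI
Tip deflection under a unit load at Y: L³/(3EI) = 914.7/EI.
Compatibility at Y: δ_0 − R_Y·δ_{YY} = 0, so R_Y = 36217/914.7 = 39.6 kN.
Vertical equilibrium: R_X = ΣP − R_Y = 98 − 39.6 = 58.4 kN.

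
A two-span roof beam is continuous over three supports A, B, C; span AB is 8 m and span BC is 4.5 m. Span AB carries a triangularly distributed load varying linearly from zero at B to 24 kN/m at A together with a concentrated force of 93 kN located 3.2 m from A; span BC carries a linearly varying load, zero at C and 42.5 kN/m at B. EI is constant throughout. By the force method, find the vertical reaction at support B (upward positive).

Insert a hinge at B; M_B is the redundant, and each span becomes simply supported.
Rotations at B on the released spans (each span's end-slope, ×1/EI):
  span AB: triangular load, peak 24: 7w₀L³/(360EI) = 238.9/EI
  span AB: point load 93 at a = 3.2: Pab(L + a)/(6LEI) = 333.3/EI
  span BC: triangular load, peak 42.5: w₀L³/(45EI) = 86.06/EI
  relative rotation θ_0 = (572.2 + 86.06)/EI = 658.3/EI
A unit hogging moment at B produces rotation L₁/(3EI) + L₂/(3EI) = 4.167/EI.
Slope continuity at B: θ_0 = M_B·4.167/EI, so M_B = 658.3/4.167 = 158 kN·m (hogging).
Span AB, ΣM about A with M_B applied at B: R_B^{AB}·8 = 553.6 + 158, so R_B^{AB} = 88.95 kN and R_A = 189 − 88.95 = 100.1 kN.
Span BC, ΣM about C: R_B^{BC}·4.5 = 286.9 + 158, so R_B^{BC} = 98.86 kN and R_C = 95.62 − 98.86 = -3.235 kN.
R_B = 88.95 + 98.86 = 187.8 kN.

R_B = 187.8 kN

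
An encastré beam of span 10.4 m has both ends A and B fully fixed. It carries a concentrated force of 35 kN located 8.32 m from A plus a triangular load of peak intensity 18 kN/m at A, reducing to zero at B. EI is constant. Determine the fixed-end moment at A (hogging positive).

M_A = 109 kN·m

Take the two fixed-end moments M_A, M_B as redundants; the released structure is the simple span AB.
On the primary (simply-supported) span, the end slopes from the loading are:
  at A: point load 35 at a = 8.32: Pab(L + b)/(6LEI) = 121.1/EI
  at B: point load 35 at a = 8.32: Pab(L + a)/(6LEI) = 181.7/EI
  at A: triangular load, peak 18: w₀L³/(45EI) = 449.9/EI
  at B: triangular load, peak 18: 7w₀L³/(360EI) = 393.7/EI
  θ_A0 = 571.1/EI,  θ_B0 = 575.4/EI
Flexibility coefficients: a unit moment at one end gives L/(3EI) there and L/(6EI) at the far end, so f₁₁ = f₂₂ = 3.467/EI and f₁₂ = f₂₁ = 1.733/EI.
Compatibility — zero rotation at each built-in end:
  3.467 M_A + 1.733 M_B = 571.1
  1.733 M_A + 3.467 M_B = 575.4
Solving the pair gives M_A = 109 kN·m and M_B = 111.5 kN·m (hogging).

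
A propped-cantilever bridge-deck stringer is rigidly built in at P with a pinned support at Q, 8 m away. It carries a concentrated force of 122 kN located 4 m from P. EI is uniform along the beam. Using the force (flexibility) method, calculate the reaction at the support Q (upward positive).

Remove the prop at Q; the released (primary) structure is a cantilever built in at P.
Downward deflection at the released point Q due to the loads:
  point load 122 at a = 4: Pa²(3L − a)/(6EI) = 6507/EI
Tip deflection under a unit load at Q: L³/(3EI) = 170.7/EI.
Compatibility at Q: δ_0 − R_Q·δ_{QQ} = 0, so R_Q = 6507/170.7 = 38.12 kN.

R_Q = 38.12 kN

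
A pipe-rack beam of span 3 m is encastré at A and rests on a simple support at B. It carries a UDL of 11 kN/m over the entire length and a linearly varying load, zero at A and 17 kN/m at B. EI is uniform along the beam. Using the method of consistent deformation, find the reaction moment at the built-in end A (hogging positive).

Release the roller at B. Primary structure: cantilever fixed at A.
Primary-structure tip deflection at B by superposition:
  UDL 11: wL⁴/(8EI) = 111.4/EI
  triangular load, peak 17 at the free end: 11w₀L⁴/(120EI) = 126.2/EI
  δ_0 = 237.6/EI
Tip deflection under a unit load at B: L³/(3EI) = 9/EI.
Compatibility at B: δ_0 − R_B·δ_{BB} = 0, so R_B = 237.6/9 = 26.4 kN.
Moment equilibrium about A: M_A = Σ(load moments about A) − R_B·L = 100.5 − 26.4×3 = 21.3 kN·m.

M_A = 21.3 kN·m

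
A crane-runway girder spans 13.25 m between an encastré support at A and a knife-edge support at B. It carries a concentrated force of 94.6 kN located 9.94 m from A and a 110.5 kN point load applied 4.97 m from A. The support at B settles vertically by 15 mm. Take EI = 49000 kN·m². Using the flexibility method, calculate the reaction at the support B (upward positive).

R_B = 79.35 kN

Choose R_B as the redundant. The primary structure is the cantilever fixed at A.
Free-end deflection of the primary structure under the applied loading (downward +):
  point load 94.6 at a = 9.94: Pa²(3L − a)/(6EI) = 46438/EI
  point load 110.5 at a = 4.97: Pa²(3L − a)/(6EI) = 15822/EI
  δ_0 = 62260/EI
Flexibility coefficient — unit upward force at B: δ_{BB} = L³/(3EI) = 775.4/EI.
With EI = 49000 kN·m²: δ_0 = 1.2706 m and δ_{BB} = 0.015825 m/kN.
Compatibility — the beam at B must follow the support down by 0.015 m: δ_0 − R_B·δ_{BB} = 0.015, so R_B = (1.2706 − 0.015)/0.015825 = 79.35 kN.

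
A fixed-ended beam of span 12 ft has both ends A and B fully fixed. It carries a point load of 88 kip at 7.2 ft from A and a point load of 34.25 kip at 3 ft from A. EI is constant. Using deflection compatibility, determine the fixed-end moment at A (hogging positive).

M_A = 159.2 kip·ft

Take the two fixed-end moments M_A, M_B as redundants; the released structure is the simple span AB.
Simple-span end rotations at A and B under the given loads:
  at A: point load 88 at a = 7.2: Pab(L + b)/(6LEI) = 709.6/EI
  at B: point load 88 at a = 7.2: Pab(L + a)/(6LEI) = 811/EI
  at A: point load 34.25 at a = 3: Pab(L + b)/(6LEI) = 269.7/EI
  at B: point load 34.25 at a = 3: Pab(L + a)/(6LEI) = 192.7/EI
  θ_A0 = 979.4/EI,  θ_B0 = 1004/EI
Flexibility coefficients: a unit moment at one end gives L/(3EI) there and L/(6EI) at the far end, so f₁₁ = f₂₂ = 4/EI and f₁₂ = f₂₁ = 2/EI.
Compatibility — zero rotation at each built-in end:
  4 M_A + 2 M_B = 979.4
  2 M_A + 4 M_B = 1004
Solving the pair gives M_A = 159.2 kip·ft and M_B = 171.3 kip·ft (hogging).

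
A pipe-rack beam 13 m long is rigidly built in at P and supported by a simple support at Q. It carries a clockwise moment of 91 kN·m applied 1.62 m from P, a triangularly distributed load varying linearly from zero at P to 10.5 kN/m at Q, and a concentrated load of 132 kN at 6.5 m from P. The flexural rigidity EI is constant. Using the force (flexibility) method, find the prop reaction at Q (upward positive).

Release the roller at Q. Primary structure: cantilever fixed at P.
Deflection at Q on the released cantilever, summing each load's contribution:
  clockwise couple 91 at a = 1.62: M₀a(2L − a)/(2EI) = 1797/EI
  triangular load, peak 10.5 at the free end: 11w₀L⁴/(120EI) = 27490/EI
  point load 132 at a = 6.5: Pa²(3L − a)/(6EI) = 30209/EI
  δ_0 = 59496/EI
Flexibility coefficient — unit upward force at Q: δ_{QQ} = L³/(3EI) = 732.3/EI.
Compatibility at Q: δ_0 − R_Q·δ_{QQ} = 0, so R_Q = 59496/732.3 = 81.24 kN.

R_Q = 81.24 kN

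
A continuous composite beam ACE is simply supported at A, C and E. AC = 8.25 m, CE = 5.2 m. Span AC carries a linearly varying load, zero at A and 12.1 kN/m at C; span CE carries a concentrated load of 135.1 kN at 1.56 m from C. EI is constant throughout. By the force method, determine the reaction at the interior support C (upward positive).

Take M_C as the redundant. Released structure: two simple spans AC and CE with a hinge at C.
End slopes at the hinge C, treating each span as simply supported:
  span AC: triangular load, peak 12.1: w₀L³/(45EI) = 151/EI
  span CE: point load 135.1 at a = 1.56: Pab(L + b)/(6LEI) = 217.4/EI
  relative rotation θ_0 = (151 + 217.4)/EI = 368.3/EI
A unit hogging moment at C produces rotation L₁/(3EI) + L₂/(3EI) = 4.483/EI.
Slope continuity at C: θ_0 = M_C·4.483/EI, so M_C = 368.3/4.483 = 82.16 kN·m (hogging).
Span AC, ΣM about A with M_C applied at C: R_C^{AC}·8.25 = 274.5 + 82.16, so R_C^{AC} = 43.23 kN and R_A = 49.91 − 43.23 = 6.679 kN.
Span CE, ΣM about E: R_C^{CE}·5.2 = 491.8 + 82.16, so R_C^{CE} = 110.4 kN and R_E = 135.1 − 110.4 = 24.73 kN.
R_C = 43.23 + 110.4 = 153.6 kN.

R_C = 153.6 kN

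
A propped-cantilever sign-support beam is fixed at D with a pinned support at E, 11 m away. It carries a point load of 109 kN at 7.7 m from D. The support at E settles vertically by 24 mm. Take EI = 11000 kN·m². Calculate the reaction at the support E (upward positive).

R_E = 60.83 kN

Remove the prop at E; the released (primary) structure is a cantilever built in at D.
Deflection at E on the released cantilever, summing each load's contribution:
  point load 109 at a = 7.7: Pa²(3L − a)/(6EI) = 27251/EI
Flexibility coefficient — unit upward force at E: δ_{EE} = L³/(3EI) = 443.7/EI.
With EI = 11000 kN·m²: δ_0 = 2.4773 m and δ_{EE} = 0.040333 m/kN.
Compatibility — the beam at E must follow the support down by 0.024 m: δ_0 − R_E·δ_{EE} = 0.024, so R_E = (2.4773 − 0.024)/0.040333 = 60.83 kN.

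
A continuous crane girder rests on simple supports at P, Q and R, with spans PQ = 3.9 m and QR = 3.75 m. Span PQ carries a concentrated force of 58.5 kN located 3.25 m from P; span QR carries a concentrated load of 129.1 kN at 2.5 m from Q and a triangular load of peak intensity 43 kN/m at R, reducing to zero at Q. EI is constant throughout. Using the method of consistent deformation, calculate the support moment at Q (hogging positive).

M_Q = 67.26 kN·m

Take M_Q as the redundant. Released structure: two simple spans PQ and QR with a hinge at Q.
End slopes at the hinge Q, treating each span as simply supported:
  span PQ: point load 58.5 at a = 3.25: Pab(L + a)/(6LEI) = 37.76/EI
  span QR: point load 129.1 at a = 2.5: Pab(L + b)/(6LEI) = 89.65/EI
  span QR: triangular load, peak 43: 7w₀L³/(360EI) = 44.09/EI
  relative rotation θ_0 = (37.76 + 133.7)/EI = 171.5/EI
A unit hogging moment at Q produces rotation L₁/(3EI) + L₂/(3EI) = 2.55/EI.
Slope continuity at Q: θ_0 = M_Q·2.55/EI, so M_Q = 171.5/2.55 = 67.26 kN·m (hogging).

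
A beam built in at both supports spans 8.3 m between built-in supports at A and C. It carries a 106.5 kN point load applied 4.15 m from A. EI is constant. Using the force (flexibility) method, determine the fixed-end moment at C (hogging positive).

Release both end moments; the primary structure is a simply-supported span AC with redundants M_A and M_C.
Simple-span end rotations at A and C under the given loads:
  at A: point load 106.5 at a = 4.15: Pab(L + b)/(6LEI) = 458.5/EI
  at C: point load 106.5 at a = 4.15: Pab(L + a)/(6LEI) = 458.5/EI
  θ_A0 = 458.5/EI,  θ_C0 = 458.5/EI
Flexibility coefficients: a unit moment at one end gives L/(3EI) there and L/(6EI) at the far end, so f₁₁ = f₂₂ = 2.767/EI and f₁₂ = f₂₁ = 1.383/EI.
Compatibility — zero rotation at each built-in end:
  2.767 M_A + 1.383 M_C = 458.5
  1.383 M_A + 2.767 M_C = 458.5
Solving the pair gives M_A = 110.5 kN·m and M_C = 110.5 kN·m (hogging).

M_C = 110.5 kN·m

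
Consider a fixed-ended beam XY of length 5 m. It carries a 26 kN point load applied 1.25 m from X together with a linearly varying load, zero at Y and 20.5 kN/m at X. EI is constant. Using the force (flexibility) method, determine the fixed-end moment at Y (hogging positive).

M_Y = 23.18 kN·m

Take the two fixed-end moments M_X, M_Y as redundants; the released structure is the simple span XY.
Simple-span end rotations at X and Y under the given loads:
  at X: point load 26 at a = 1.25: Pab(L + b)/(6LEI) = 35.55/EI
  at Y: point load 26 at a = 1.25: Pab(L + a)/(6LEI) = 25.39/EI
  at X: triangular load, peak 20.5: w₀L³/(45EI) = 56.94/EI
  at Y: triangular load, peak 20.5: 7w₀L³/(360EI) = 49.83/EI
  θ_X0 = 92.49/EI,  θ_Y0 = 75.22/EI
Flexibility coefficients: a unit moment at one end gives L/(3EI) there and L/(6EI) at the far end, so f₁₁ = f₂₂ = 1.667/EI and f₁₂ = f₂₁ = 0.8333/EI.
Compatibility — zero rotation at each built-in end:
  1.667 M_X + 0.8333 M_Y = 92.49
  0.8333 M_X + 1.667 M_Y = 75.22
Solving the pair gives M_X = 43.91 kN·m and M_Y = 23.18 kN·m (hogging).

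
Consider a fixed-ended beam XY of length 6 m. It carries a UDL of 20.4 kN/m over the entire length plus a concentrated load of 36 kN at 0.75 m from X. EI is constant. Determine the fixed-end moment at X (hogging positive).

Release both end moments; the primary structure is a simply-supported span XY with redundants M_X and M_Y.
End rotations of the released simple span under the applied load (×1/EI):
  at X: UDL 20.4: wL³/(24EI) = 183.6/EI
  at Y: UDL 20.4: wL³/(24EI) = 183.6/EI
  at X: point load 36 at a = 0.75: Pab(L + b)/(6LEI) = 44.3/EI
  at Y: point load 36 at a = 0.75: Pab(L + a)/(6LEI) = 26.58/EI
  θ_X0 = 227.9/EI,  θ_Y0 = 210.2/EI
Flexibility coefficients: a unit moment at one end gives L/(3EI) there and L/(6EI) at the far end, so f₁₁ = f₂₂ = 2/EI and f₁₂ = f₂₁ = 1/EI.
Compatibility — zero rotation at each built-in end:
  2 M_X + 1 M_Y = 227.9
  1 M_X + 2 M_Y = 210.2
Solving the pair gives M_X = 81.87 kN·m and M_Y = 64.15 kN·m (hogging).

M_X = 81.87 kN·m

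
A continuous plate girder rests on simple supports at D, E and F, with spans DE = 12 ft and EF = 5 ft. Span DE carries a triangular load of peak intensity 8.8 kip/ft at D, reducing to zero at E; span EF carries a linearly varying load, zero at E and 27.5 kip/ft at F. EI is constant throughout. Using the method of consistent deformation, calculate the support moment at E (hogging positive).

M_E = 63.97 kip·ft

Release continuity at E by inserting a hinge; the redundant is the internal moment M_E. The primary structure is two simply-supported spans DE and EF.
End slopes at the hinge E, treating each span as simply supported:
  span DE: triangular load, peak 8.8: 7w₀L³/(360EI) = 295.7/EI
  span EF: triangular load, peak 27.5: 7w₀L³/(360EI) = 66.84/EI
  relative rotation θ_0 = (295.7 + 66.84)/EI = 362.5/EI
A unit hogging moment at E produces rotation L₁/(3EI) + L₂/(3EI) = 5.667/EI.
Compatibility: M_E·(L₁+L₂)/(3EI) = θ_0, giving M_E = 63.97 kip·ft (hogging).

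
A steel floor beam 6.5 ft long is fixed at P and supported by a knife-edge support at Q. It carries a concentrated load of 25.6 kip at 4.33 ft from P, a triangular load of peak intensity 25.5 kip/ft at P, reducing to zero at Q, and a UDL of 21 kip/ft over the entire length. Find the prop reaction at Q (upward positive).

Remove the prop at Q; the released (primary) structure is a cantilever built in at P.
Downward deflection at the released point Q due to the loads:
  point load 25.6 at a = 4.33: Pa²(3L − a)/(6EI) = 1214/EI
  triangular load, peak 25.5 at the fixed end: w₀L⁴/(30EI) = 1517/EI
  UDL 21: wL⁴/(8EI) = 4686/EI
  δ_0 = 7417/EI
Flexibility coefficient — unit upward force at Q: δ_{QQ} = L³/(3EI) = 91.54/EI.
Compatibility at Q: δ_0 − R_Q·δ_{QQ} = 0, so R_Q = 7417/91.54 = 81.02 kip.

R_Q = 81.02 kip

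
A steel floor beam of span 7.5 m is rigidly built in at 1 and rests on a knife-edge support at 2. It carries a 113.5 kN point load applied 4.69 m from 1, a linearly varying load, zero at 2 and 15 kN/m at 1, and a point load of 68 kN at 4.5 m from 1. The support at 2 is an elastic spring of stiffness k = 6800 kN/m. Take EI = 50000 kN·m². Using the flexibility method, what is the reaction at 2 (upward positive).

Remove the prop at 2; the released (primary) structure is a cantilever built in at 1.
Free-end deflection of the primary structure under the applied loading (downward +):
  point load 113.5 at a = 4.69: Pa²(3L − a)/(6EI) = 7411/EI
  triangular load, peak 15 at the fixed end: w₀L⁴/(30EI) = 1582/EI
  point load 68 at a = 4.5: Pa²(3L − a)/(6EI) = 4131/EI
  δ_0 = 13124/EI
Tip deflection under a unit load at 2: L³/(3EI) = 140.6/EI.
With EI = 50000 kN·m²: δ_0 = 0.26247 m and δ_{22} = 0.002812 m/kN.
Compatibility — the spring shortens by R_2/k under the reaction it provides: δ_0 − R_2·δ_{22} = R_2/k. With 1/k = 0.000147 m/kN, R_2 = δ_0 / (δ_{22} + 1/k) = 0.26247 / (0.002812 + 0.000147) = 88.69 kN.

R_2 = 88.69 kN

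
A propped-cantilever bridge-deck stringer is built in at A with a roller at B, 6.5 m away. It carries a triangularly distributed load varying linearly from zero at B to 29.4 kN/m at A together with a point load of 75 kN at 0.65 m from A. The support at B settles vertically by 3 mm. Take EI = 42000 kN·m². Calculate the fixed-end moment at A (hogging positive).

M_A = 133.4 kN·m

Remove the prop at B; the released (primary) structure is a cantilever built in at A.
Free-end deflection of the primary structure under the applied loading (downward +):
  triangular load, peak 29.4 at the fixed end: w₀L⁴/(30EI) = 1749/EI
  point load 75 at a = 0.65: Pa²(3L − a)/(6EI) = 99.55/EI
  δ_0 = 1849/EI
Flexibility coefficient — unit upward force at B: δ_{BB} = L³/(3EI) = 91.54/EI.
With EI = 42000 kN·m²: δ_0 = 0.044022 m and δ_{BB} = 0.00218 m/kN.
Compatibility — the beam at B must follow the support down by 0.003 m: δ_0 − R_B·δ_{BB} = 0.003, so R_B = (0.044022 − 0.003)/0.00218 = 18.82 kN.
Moment equilibrium about A: M_A = Σ(load moments about A) − R_B·L = 255.8 − 18.82×6.5 = 133.4 kN·m.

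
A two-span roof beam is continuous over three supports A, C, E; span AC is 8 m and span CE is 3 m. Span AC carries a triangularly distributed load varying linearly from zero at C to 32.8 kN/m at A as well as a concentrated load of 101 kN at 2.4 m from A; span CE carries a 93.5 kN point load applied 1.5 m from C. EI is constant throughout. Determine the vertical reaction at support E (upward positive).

Take M_C as the redundant. Released structure: two simple spans AC and CE with a hinge at C.
Rotations at C on the released spans (each span's end-slope, ×1/EI):
  span AC: triangular load, peak 32.8: 7w₀L³/(360EI) = 326.5/EI
  span AC: point load 101 at a = 2.4: Pab(L + a)/(6LEI) = 294.1/EI
  span CE: point load 93.5 at a = 1.5: Pab(L + b)/(6LEI) = 52.59/EI
  relative rotation θ_0 = (620.7 + 52.59)/EI = 673.2/EI
A unit hogging moment at C produces rotation L₁/(3EI) + L₂/(3EI) = 3.667/EI.
Compatibility: M_C·(L₁+L₂)/(3EI) = θ_0, giving M_C = 183.6 kN·m (hogging).
Span CE, ΣM about E: R_C^{CE}·3 = 140.2 + 183.6, so R_C^{CE} = 108 kN and R_E = 93.5 − 108 = -14.45 kN.

R_E = -14.45 kN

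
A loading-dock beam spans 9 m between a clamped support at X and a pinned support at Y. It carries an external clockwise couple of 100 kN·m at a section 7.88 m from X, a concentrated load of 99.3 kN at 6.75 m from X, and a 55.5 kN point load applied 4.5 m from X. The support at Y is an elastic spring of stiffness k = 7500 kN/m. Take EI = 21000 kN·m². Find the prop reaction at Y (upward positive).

Choose R_Y as the redundant. The primary structure is the cantilever fixed at X.
Downward deflection at the released point Y due to the loads:
  clockwise couple 100 at a = 7.88: M₀a(2L − a)/(2EI) = 3987/EI
  point load 99.3 at a = 6.75: Pa²(3L − a)/(6EI) = 15270/EI
  point load 55.5 at a = 4.5: Pa²(3L − a)/(6EI) = 4215/EI
  δ_0 = 23472/EI
Flexibility coefficient — unit upward force at Y: δ_{YY} = L³/(3EI) = 243/EI.
With EI = 21000 kN·m²: δ_0 = 1.1177 m and δ_{YY} = 0.011571 m/kN.
Compatibility — the spring shortens by R_Y/k under the reaction it provides: δ_0 − R_Y·δ_{YY} = R_Y/k. With 1/k = 0.000133 m/kN, R_Y = δ_0 / (δ_{YY} + 1/k) = 1.1177 / (0.011571 + 0.000133) = 95.49 kN.

R_Y = 95.49 kN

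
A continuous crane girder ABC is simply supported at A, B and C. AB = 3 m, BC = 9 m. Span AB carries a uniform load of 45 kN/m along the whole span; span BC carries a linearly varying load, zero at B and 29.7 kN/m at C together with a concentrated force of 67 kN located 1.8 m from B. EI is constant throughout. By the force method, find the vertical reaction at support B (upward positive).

Insert a hinge at B; M_B is the redundant, and each span becomes simply supported.
End slopes at the hinge B, treating each span as simply supported:
  span AB: UDL 45: wL³/(24EI) = 50.62/EI
  span BC: triangular load, peak 29.7: 7w₀L³/(360EI) = 421/EI
  span BC: point load 67 at a = 1.8: Pab(L + b)/(6LEI) = 260.5/EI
  relative rotation θ_0 = (50.62 + 681.5)/EI = 732.1/EI
A unit hogging moment at B produces rotation L₁/(3EI) + L₂/(3EI) = 4/EI.
Compatibility: M_B·(L₁+L₂)/(3EI) = θ_0, giving M_B = 183 kN·m (hogging).
Span AB, ΣM about A with M_B applied at B: R_B^{AB}·3 = 202.5 + 183, so R_B^{AB} = 128.5 kN and R_A = 135 − 128.5 = 6.49 kN.
Span BC, ΣM about C: R_B^{BC}·9 = 883.4 + 183, so R_B^{BC} = 118.5 kN and R_C = 200.7 − 118.5 = 82.16 kN.
R_B = 128.5 + 118.5 = 247 kN.

R_B = 247 kN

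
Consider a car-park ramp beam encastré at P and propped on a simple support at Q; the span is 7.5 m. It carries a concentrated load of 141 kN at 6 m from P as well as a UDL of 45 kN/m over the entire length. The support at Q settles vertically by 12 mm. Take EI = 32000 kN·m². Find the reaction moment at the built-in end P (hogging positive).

Take the reaction at Q as the redundant and release it; the primary structure is a cantilever fixed at P.
Primary-structure tip deflection at Q by superposition:
  point load 141 at a = 6: Pa²(3L − a)/(6EI) = 13959/EI
  UDL 45: wL⁴/(8EI) = 17798/EI
  δ_0 = 31757/EI
Tip deflection under a unit load at Q: L³/(3EI) = 140.6/EI.
With EI = 32000 kN·m²: δ_0 = 0.9924 m and δ_{QQ} = 0.004395 m/kN.
Compatibility — the beam at Q must follow the support down by 0.012 m: δ_0 − R_Q·δ_{QQ} = 0.012, so R_Q = (0.9924 − 0.012)/0.004395 = 223.1 kN.
Moment equilibrium about P: M_P = Σ(load moments about P) − R_Q·L = 2112 − 223.1×7.5 = 438.4 kN·m.

M_P = 438.4 kN·m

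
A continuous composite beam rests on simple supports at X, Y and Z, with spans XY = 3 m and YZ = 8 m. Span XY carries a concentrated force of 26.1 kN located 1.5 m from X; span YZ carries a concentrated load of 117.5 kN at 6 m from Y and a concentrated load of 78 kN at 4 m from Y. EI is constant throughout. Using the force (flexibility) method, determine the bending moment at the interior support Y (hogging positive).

Take M_Y as the redundant. Released structure: two simple spans XY and YZ with a hinge at Y.
End slopes at the hinge Y, treating each span as simply supported:
  span XY: point load 26.1 at a = 1.5: Pab(L + a)/(6LEI) = 14.68/EI
  span YZ: point load 117.5 at a = 6: Pab(L + b)/(6LEI) = 293.8/EI
  span YZ: point load 78 at a = 4: Pab(L + b)/(6LEI) = 312/EI
  relative rotation θ_0 = (14.68 + 605.8)/EI = 620.4/EI
A unit hogging moment at Y produces rotation L₁/(3EI) + L₂/(3EI) = 3.667/EI.
Compatibility: M_Y·(L₁+L₂)/(3EI) = θ_0, giving M_Y = 169.2 kN·m (hogging).

M_Y = 169.2 kN·m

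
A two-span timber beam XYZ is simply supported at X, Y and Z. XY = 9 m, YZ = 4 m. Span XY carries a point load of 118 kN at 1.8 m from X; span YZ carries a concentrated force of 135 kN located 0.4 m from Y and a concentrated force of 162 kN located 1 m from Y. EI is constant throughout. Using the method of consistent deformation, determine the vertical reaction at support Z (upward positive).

R_Z = 24.63 kN

Release continuity at Y by inserting a hinge; the redundant is the internal moment M_Y. The primary structure is two simply-supported spans XY and YZ.
Rotations at Y on the released spans (each span's end-slope, ×1/EI):
  span XY: point load 118 at a = 1.8: Pab(L + a)/(6LEI) = 305.9/EI
  span YZ: point load 135 at a = 0.4: Pab(L + b)/(6LEI) = 61.56/EI
  span YZ: point load 162 at a = 1: Pab(L + b)/(6LEI) = 141.8/EI
  relative rotation θ_0 = (305.9 + 203.3)/EI = 509.2/EI
A unit hogging moment at Y produces rotation L₁/(3EI) + L₂/(3EI) = 4.333/EI.
Slope continuity at Y: θ_0 = M_Y·4.333/EI, so M_Y = 509.2/4.333 = 117.5 kN·m (hogging).
Span YZ, ΣM about Z: R_Y^{YZ}·4 = 972 + 117.5, so R_Y^{YZ} = 272.4 kN and R_Z = 297 − 272.4 = 24.63 kN.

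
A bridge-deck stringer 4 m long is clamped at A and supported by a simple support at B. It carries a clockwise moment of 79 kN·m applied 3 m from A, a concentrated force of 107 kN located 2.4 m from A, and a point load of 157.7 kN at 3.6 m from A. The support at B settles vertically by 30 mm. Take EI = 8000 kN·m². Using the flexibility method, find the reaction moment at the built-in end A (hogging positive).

Release the roller at B. Primary structure: cantilever fixed at A.
Free-end deflection of the primary structure under the applied loading (downward +):
  clockwise couple 79 at a = 3: M₀a(2L − a)/(2EI) = 592.5/EI
  point load 107 at a = 2.4: Pa²(3L − a)/(6EI) = 986.1/EI
  point load 157.7 at a = 3.6: Pa²(3L − a)/(6EI) = 2861/EI
  δ_0 = 4440/EI
Flexibility coefficient — unit upward force at B: δ_{BB} = L³/(3EI) = 21.33/EI.
With EI = 8000 kN·m²: δ_0 = 0.55499 m and δ_{BB} = 0.002667 m/kN.
Compatibility — the beam at B must follow the support down by 0.03 m: δ_0 − R_B·δ_{BB} = 0.03, so R_B = (0.55499 − 0.03)/0.002667 = 196.9 kN.
Moment equilibrium about A: M_A = Σ(load moments about A) − R_B·L = 903.5 − 196.9×4 = 116 kN·m.

M_A = 116 kN·m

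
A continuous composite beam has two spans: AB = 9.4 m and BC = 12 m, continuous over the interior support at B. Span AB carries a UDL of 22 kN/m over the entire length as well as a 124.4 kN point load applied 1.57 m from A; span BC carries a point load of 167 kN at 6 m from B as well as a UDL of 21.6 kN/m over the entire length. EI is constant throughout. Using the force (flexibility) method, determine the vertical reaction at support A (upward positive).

R_A = 145.6 kN

Release continuity at B by inserting a hinge; the redundant is the internal moment M_B. The primary structure is two simply-supported spans AB and BC.
End slopes at the hinge B, treating each span as simply supported:
  span AB: UDL 22: wL³/(24EI) = 761.4/EI
  span AB: point load 124.4 at a = 1.57: Pab(L + a)/(6LEI) = 297.4/EI
  span BC: point load 167 at a = 6: Pab(L + b)/(6LEI) = 1503/EI
  span BC: UDL 21.6: wL³/(24EI) = 1555/EI
  relative rotation θ_0 = (1059 + 3058)/EI = 4117/EI
A unit hogging moment at B produces rotation L₁/(3EI) + L₂/(3EI) = 7.133/EI.
Compatibility: M_B·(L₁+L₂)/(3EI) = θ_0, giving M_B = 577.2 kN·m (hogging).
Span AB, ΣM about A with M_B applied at B: R_B^{AB}·9.4 = 1167 + 577.2, so R_B^{AB} = 185.6 kN and R_A = 331.2 − 185.6 = 145.6 kN.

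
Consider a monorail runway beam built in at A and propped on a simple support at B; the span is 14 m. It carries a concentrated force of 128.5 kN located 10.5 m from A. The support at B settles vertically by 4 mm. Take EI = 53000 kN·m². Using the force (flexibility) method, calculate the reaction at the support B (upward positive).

Remove the prop at B; the released (primary) structure is a cantilever built in at A.
Deflection at B on the released cantilever, summing each load's contribution:
  point load 128.5 at a = 10.5: Pa²(3L − a)/(6EI) = 74377/EI
Flexibility coefficient — unit upward force at B: δ_{BB} = L³/(3EI) = 914.7/EI.
With EI = 53000 kN·m²: δ_0 = 1.4033 m and δ_{BB} = 0.017258 m/kN.
Compatibility — the beam at B must follow the support down by 0.004 m: δ_0 − R_B·δ_{BB} = 0.004, so R_B = (1.4033 − 0.004)/0.017258 = 81.08 kN.

R_B = 81.08 kN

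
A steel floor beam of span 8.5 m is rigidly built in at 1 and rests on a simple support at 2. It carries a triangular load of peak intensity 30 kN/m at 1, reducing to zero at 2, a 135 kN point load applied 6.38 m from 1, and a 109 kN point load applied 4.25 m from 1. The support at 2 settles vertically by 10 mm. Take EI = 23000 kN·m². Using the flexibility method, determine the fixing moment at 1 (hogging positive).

Choose R_2 as the redundant. The primary structure is the cantilever fixed at 1.
Free-end deflection of the primary structure under the applied loading (downward +):
  triangular load, peak 30 at the fixed end: w₀L⁴/(30EI) = 5220/EI
  point load 135 at a = 6.38: Pa²(3L − a)/(6EI) = 17511/EI
  point load 109 at a = 4.25: Pa²(3L − a)/(6EI) = 6973/EI
  δ_0 = 29704/EI
Tip deflection under a unit load at 2: L³/(3EI) = 204.7/EI.
With EI = 23000 kN·m²: δ_0 = 1.2915 m and δ_{22} = 0.0089 m/kN.
Compatibility — the beam at 2 must follow the support down by 0.01 m: δ_0 − R_2·δ_{22} = 0.01, so R_2 = (1.2915 − 0.01)/0.0089 = 144 kN.
Moment equilibrium about 1: M_1 = Σ(load moments about 1) − R_2·L = 1686 − 144×8.5 = 462 kN·m.

M_1 = 462 kN·m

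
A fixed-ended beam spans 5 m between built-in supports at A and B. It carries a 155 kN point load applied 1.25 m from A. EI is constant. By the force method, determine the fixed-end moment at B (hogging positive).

M_B = 36.33 kN·m

Take the two fixed-end moments M_A, M_B as redundants; the released structure is the simple span AB.
End rotations of the released simple span under the applied load (×1/EI):
  at A: point load 155 at a = 1.25: Pab(L + b)/(6LEI) = 211.9/EI
  at B: point load 155 at a = 1.25: Pab(L + a)/(6LEI) = 151.4/EI
  θ_A0 = 211.9/EI,  θ_B0 = 151.4/EI
Flexibility coefficients: a unit moment at one end gives L/(3EI) there and L/(6EI) at the far end, so f₁₁ = f₂₂ = 1.667/EI and f₁₂ = f₂₁ = 0.8333/EI.
Compatibility — zero rotation at each built-in end:
  1.667 M_A + 0.8333 M_B = 211.9
  0.8333 M_A + 1.667 M_B = 151.4
Solving the pair gives M_A = 109 kN·m and M_B = 36.33 kN·m (hogging).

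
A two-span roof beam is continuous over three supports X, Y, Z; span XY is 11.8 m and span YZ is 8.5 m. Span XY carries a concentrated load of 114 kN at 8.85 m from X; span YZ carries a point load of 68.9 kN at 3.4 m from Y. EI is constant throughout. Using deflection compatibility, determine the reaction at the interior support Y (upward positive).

Insert a hinge at Y; M_Y is the redundant, and each span becomes simply supported.
Discontinuity in slope at Y on the released structure — sum the simple-span end rotations:
  span XY: point load 114 at a = 8.85: Pab(L + a)/(6LEI) = 868.1/EI
  span YZ: point load 68.9 at a = 3.4: Pab(L + b)/(6LEI) = 318.6/EI
  relative rotation θ_0 = (868.1 + 318.6)/EI = 1187/EI
A unit hogging moment at Y produces rotation L₁/(3EI) + L₂/(3EI) = 6.767/EI.
Slope continuity at Y: θ_0 = M_Y·6.767/EI, so M_Y = 1187/6.767 = 175.4 kN·m (hogging).
Span XY, ΣM about X with M_Y applied at Y: R_Y^{XY}·11.8 = 1009 + 175.4, so R_Y^{XY} = 100.4 kN and R_X = 114 − 100.4 = 13.64 kN.
Span YZ, ΣM about Z: R_Y^{YZ}·8.5 = 351.4 + 175.4, so R_Y^{YZ} = 61.97 kN and R_Z = 68.9 − 61.97 = 6.928 kN.
R_Y = 100.4 + 61.97 = 162.3 kN.

R_Y = 162.3 kN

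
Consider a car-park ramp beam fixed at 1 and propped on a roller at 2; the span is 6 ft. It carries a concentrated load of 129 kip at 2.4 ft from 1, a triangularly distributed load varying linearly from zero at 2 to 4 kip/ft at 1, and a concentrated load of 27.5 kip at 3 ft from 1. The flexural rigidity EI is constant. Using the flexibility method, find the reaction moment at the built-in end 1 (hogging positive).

Choose R_2 as the redundant. The primary structure is the cantilever fixed at 1.
Primary-structure tip deflection at 2 by superposition:
  point load 129 at a = 2.4: Pa²(3L − a)/(6EI) = 1932/EI
  triangular load, peak 4 at the fixed end: w₀L⁴/(30EI) = 172.8/EI
  point load 27.5 at a = 3: Pa²(3L − a)/(6EI) = 618.8/EI
  δ_0 = 2723/EI
Flexibility coefficient — unit upward force at 2: δ_{22} = L³/(3EI) = 72/EI.
Compatibility at 2: δ_0 − R_2·δ_{22} = 0, so R_2 = 2723/72 = 37.83 kip.
Moment equilibrium about 1: M_1 = Σ(load moments about 1) − R_2·L = 416.1 − 37.83×6 = 189.1 kip·ft.

M_1 = 189.1 kip·ft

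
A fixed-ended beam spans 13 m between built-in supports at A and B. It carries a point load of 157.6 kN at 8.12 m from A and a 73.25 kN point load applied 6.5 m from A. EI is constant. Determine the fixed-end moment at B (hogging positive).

M_B = 419.1 kN·m

Release both end moments; the primary structure is a simply-supported span AB with redundants M_A and M_B.
Simple-span end rotations at A and B under the given loads:
  at A: point load 157.6 at a = 8.12: Pab(L + b)/(6LEI) = 1432/EI
  at B: point load 157.6 at a = 8.12: Pab(L + a)/(6LEI) = 1691/EI
  at A: point load 73.25 at a = 6.5: Pab(L + b)/(6LEI) = 773.7/EI
  at B: point load 73.25 at a = 6.5: Pab(L + a)/(6LEI) = 773.7/EI
  θ_A0 = 2205/EI,  θ_B0 = 2465/EI
Flexibility coefficients: a unit moment at one end gives L/(3EI) there and L/(6EI) at the far end, so f₁₁ = f₂₂ = 4.333/EI and f₁₂ = f₂₁ = 2.167/EI.
Compatibility — zero rotation at each built-in end:
  4.333 M_A + 2.167 M_B = 2205
  2.167 M_A + 4.333 M_B = 2465
Solving the pair gives M_A = 299.4 kN·m and M_B = 419.1 kN·m (hogging).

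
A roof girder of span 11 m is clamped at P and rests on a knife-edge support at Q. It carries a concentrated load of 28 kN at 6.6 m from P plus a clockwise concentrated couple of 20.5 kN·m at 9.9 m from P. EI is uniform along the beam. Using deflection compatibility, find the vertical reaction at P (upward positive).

Take the reaction at Q as the redundant and release it; the primary structure is a cantilever fixed at P.
Primary-structure tip deflection at Q by superposition:
  point load 28 at a = 6.6: Pa²(3L − a)/(6EI) = 5367/EI
  clockwise couple 20.5 at a = 9.9: M₀a(2L − a)/(2EI) = 1228/EI
  δ_0 = 6594/EI
Tip deflection under a unit load at Q: L³/(3EI) = 443.7/EI.
The prop prevents deflection at Q: R_Q = δ_0/δ_{QQ} = 6594/443.7 = 14.86 kN.
Vertical equilibrium: R_P = ΣP − R_Q = 28 − 14.86 = 13.14 kN.

R_P = 13.14 kN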